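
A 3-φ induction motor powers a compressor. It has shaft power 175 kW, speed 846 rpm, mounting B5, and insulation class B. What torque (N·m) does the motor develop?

ω = 2π × 846/60 = 88.59 rad/s
τ = P/ω = 175000/88.59 = 1980 N·m

1980 N·m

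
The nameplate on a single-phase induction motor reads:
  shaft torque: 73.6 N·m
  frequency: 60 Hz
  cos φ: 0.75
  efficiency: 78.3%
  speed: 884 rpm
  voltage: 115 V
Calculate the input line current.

101 A

ω = 2π×884/60 = 92.57 rad/s; P_out = τω = 73.6 × 92.57 = 6813 W
P_in = P_out / η = 6813 / 0.783 = 8701 W
I = P_in / (V·cosφ) = 8701 / (115 × 0.75) = 101 A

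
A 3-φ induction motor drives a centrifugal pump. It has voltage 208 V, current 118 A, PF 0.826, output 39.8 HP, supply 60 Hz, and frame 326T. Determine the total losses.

5420 W

P_in = √3·V·I·cosφ = 1.732×208×118×0.826 = 35113 W
P_out = 39.8×746 = 29691 W
Losses = P_in − P_out = 35113 − 29691 = 5422 W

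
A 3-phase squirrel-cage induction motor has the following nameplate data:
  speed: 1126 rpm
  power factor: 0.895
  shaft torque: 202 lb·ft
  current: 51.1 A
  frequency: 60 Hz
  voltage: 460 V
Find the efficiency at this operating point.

88.6 %

τ = 202 lb·ft × 1.356 = 273.9 N·m
ω = 2π × 1126/60 = 117.9 rad/s; P_out = τω = 273.9 × 117.9 = 32293 W
P_in = √3·V_L·I_L·cosφ = 1.732 × 460 × 51.1 × 0.895 = 36438 W
η = P_out / P_in = 32293 / 36438 = 0.886 = 88.6%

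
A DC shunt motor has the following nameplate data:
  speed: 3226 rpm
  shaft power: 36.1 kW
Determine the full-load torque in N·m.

ω = 2π × 3226/60 = 337.8 rad/s
τ = P/ω = 36100/337.8 = 107 N·m

107 N·m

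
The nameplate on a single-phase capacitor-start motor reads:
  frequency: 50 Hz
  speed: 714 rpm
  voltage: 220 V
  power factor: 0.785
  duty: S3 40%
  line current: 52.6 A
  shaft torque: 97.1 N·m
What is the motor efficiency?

ω = 2π × 714/60 = 74.77 rad/s; P_out = τω = 97.1 × 74.77 = 7260 W
P_in = V·I·cosφ = 220 × 52.6 × 0.785 = 9084 W
η = P_out / P_in = 7260 / 9084 = 0.799 = 79.9%

79.9 %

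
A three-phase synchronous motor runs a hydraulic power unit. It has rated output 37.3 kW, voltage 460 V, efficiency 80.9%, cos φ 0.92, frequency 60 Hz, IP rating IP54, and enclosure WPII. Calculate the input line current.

P_out = 37.3 kW = 37300 W
P_in = P_out / η = 37300 / 0.809 = 46106 W
I_L = P_in / (√3·V_L·cosφ) = 46106 / (1.732 × 460 × 0.92) = 62.9 A

62.9 A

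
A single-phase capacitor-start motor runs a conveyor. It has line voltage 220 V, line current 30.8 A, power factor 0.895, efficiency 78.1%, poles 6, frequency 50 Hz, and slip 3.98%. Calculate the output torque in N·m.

47.1 N·m

P_in = V·I·cosφ = 220 × 30.8 × 0.895 = 6065 W
P_out = η·P_in = 0.781 × 6065 = 4737 W
n_s = 120×50/6 = 1000 rpm; n = 1000×(1−0.0398) = 960 rpm
ω = 2π×960/60 = 100.5 rad/s
τ = P_out/ω = 4737/100.5 = 47.1 N·m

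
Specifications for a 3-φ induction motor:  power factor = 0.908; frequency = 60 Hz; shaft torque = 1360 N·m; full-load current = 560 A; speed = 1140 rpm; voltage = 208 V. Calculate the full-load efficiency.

ω = 2π × 1140/60 = 119.4 rad/s; P_out = τω = 1360 × 119.4 = 162384 W
P_in = √3·V_L·I_L·cosφ = 1.732 × 208 × 560 × 0.908 = 183183 W
η = P_out / P_in = 162384 / 183183 = 0.886 = 88.6%

88.6 %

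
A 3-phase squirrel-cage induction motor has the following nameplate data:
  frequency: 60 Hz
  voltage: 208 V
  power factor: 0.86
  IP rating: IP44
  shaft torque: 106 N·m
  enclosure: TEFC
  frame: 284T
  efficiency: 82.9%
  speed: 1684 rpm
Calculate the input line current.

72.8 A

ω = 2π×1684/60 = 176.3 rad/s; P_out = τω = 106 × 176.3 = 18688 W
P_in = P_out / η = 18688 / 0.829 = 22543 W
I_L = P_in / (√3·V_L·cosφ) = 22543 / (1.732 × 208 × 0.86) = 72.8 A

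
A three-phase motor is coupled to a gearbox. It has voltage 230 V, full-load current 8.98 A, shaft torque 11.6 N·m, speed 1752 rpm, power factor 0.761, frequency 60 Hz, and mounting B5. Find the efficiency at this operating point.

78.2 %

ω = 2π × 1752/60 = 183.5 rad/s; P_out = τω = 11.6 × 183.5 = 2129 W
P_in = √3·V_L·I_L·cosφ = 1.732 × 230 × 8.98 × 0.761 = 2722 W
η = P_out / P_in = 2129 / 2722 = 0.782 = 78.2%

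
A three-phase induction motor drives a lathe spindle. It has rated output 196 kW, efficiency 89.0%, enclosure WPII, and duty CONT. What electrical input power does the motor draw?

P_out = 196000 W
P_in = P_out/η = 196000/0.89 = 220225 W = 220 kW

220 kW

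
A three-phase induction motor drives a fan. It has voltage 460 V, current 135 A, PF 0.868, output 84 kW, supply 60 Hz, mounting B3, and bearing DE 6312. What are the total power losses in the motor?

P_in = √3·V·I·cosφ = 1.732×460×135×0.868 = 93360 W
P_out = 84000 W
Losses = P_in − P_out = 93360 − 84000 = 9360 W

9360 W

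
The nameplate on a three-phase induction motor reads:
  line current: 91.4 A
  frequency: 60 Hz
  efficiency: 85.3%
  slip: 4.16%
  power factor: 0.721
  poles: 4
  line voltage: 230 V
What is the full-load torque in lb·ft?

P_in = √3·V·I·cosφ = 1.732 × 230 × 91.4 × 0.721 = 26252 W
P_out = η·P_in = 0.853 × 26252 = 22393 W
n_s = 120×60/4 = 1800 rpm; n = 1800×(1−0.0416) = 1725 rpm
ω = 2π×1725/60 = 180.6 rad/s
τ = P_out/ω = 22393/180.6 = 124 N·m
In lb·ft: 124/1.356 = 91.4 lb·ft

91.4 lb·ft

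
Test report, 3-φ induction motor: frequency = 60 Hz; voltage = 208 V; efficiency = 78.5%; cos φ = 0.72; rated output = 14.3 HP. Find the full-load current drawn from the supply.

52.4 A

P_out = 14.3 × 746 = 10668 W
P_in = P_out / η = 10668 / 0.785 = 13590 W
I_L = P_in / (√3·V_L·cosφ) = 13590 / (1.732 × 208 × 0.72) = 52.4 A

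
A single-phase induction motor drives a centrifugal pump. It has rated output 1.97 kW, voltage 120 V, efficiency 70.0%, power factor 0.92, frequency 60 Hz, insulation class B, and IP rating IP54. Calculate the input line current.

P_out = 1.97 kW = 1970 W
P_in = P_out / η = 1970 / 0.700 = 2814 W
I = P_in / (V·cosφ) = 2814 / (120 × 0.92) = 25.5 A

25.5 A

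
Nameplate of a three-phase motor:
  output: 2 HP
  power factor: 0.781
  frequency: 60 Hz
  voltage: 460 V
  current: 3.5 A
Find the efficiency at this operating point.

68.5 %

P_out = 2 × 746 = 1492 W
P_in = √3·V_L·I_L·cosφ = 1.732 × 460 × 3.5 × 0.781 = 2178 W
η = P_out / P_in = 1492 / 2178 = 0.685 = 68.5%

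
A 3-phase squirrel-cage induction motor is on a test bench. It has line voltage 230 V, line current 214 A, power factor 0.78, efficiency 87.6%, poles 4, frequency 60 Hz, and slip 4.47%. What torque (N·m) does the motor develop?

P_in = √3·V·I·cosφ = 1.732 × 230 × 214 × 0.78 = 66494 W
P_out = η·P_in = 0.876 × 66494 = 58249 W
n_s = 120×60/4 = 1800 rpm; n = 1800×(1−0.0447) = 1720 rpm
ω = 2π×1720/60 = 180.1 rad/s
τ = P_out/ω = 58249/180.1 = 323 N·m

323 N·m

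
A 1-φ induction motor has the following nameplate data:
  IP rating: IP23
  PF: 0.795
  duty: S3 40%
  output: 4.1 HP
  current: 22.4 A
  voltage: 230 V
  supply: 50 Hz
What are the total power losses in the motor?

1.04 kW

P_in = V·I·cosφ = 230×22.4×0.795 = 4096 W
P_out = 4.1×746 = 3059 W
Losses = P_in − P_out = 4096 − 3059 = 1037 W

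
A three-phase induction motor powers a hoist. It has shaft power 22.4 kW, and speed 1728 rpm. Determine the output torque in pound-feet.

ω = 2π × 1728/60 = 181 rad/s
τ = P/ω = 22400/181 = 123.8 N·m
In lb·ft: 123.8/1.356 = 91.3 lb·ft

91.3 lb·ft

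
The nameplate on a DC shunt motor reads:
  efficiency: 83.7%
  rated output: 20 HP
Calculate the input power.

17.8 kW

P_out = 20 × 746 = 14920 W
P_in = P_out/η = 14920/0.837 = 17826 W = 17.8 kW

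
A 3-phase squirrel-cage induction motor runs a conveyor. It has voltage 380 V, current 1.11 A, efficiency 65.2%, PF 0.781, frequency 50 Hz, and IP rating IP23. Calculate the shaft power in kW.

0.372 kW

P_in = √3·V·I·cosφ = 1.732 × 380 × 1.11 × 0.781 = 571 W
P_out = η·P_in = 0.652 × 571 = 372 W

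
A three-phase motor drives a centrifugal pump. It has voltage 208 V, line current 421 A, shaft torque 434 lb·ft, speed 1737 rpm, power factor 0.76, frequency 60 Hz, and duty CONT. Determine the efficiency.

92.9 %

τ = 434 lb·ft × 1.356 = 588.5 N·m
ω = 2π × 1737/60 = 181.9 rad/s; P_out = τω = 588.5 × 181.9 = 107048 W
P_in = √3·V_L·I_L·cosφ = 1.732 × 208 × 421 × 0.76 = 115268 W
η = P_out / P_in = 107048 / 115268 = 0.929 = 92.9%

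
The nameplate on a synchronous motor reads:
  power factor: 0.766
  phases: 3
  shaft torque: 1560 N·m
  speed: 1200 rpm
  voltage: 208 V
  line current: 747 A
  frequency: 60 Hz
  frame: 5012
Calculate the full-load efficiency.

95.1 %

ω = 2π × 1200/60 = 125.7 rad/s; P_out = τω = 1560 × 125.7 = 196092 W
P_in = √3·V_L·I_L·cosφ = 1.732 × 208 × 747 × 0.766 = 206139 W
η = P_out / P_in = 196092 / 206139 = 0.951 = 95.1%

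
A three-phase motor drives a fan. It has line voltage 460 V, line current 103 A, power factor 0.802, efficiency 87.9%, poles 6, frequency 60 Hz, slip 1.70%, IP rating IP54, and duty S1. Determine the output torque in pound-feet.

345 lb·ft

P_in = √3·V·I·cosφ = 1.732 × 460 × 103 × 0.802 = 65814 W
P_out = η·P_in = 0.879 × 65814 = 57851 W
n_s = 120×60/6 = 1200 rpm; n = 1200×(1−0.017) = 1180 rpm
ω = 2π×1180/60 = 123.6 rad/s
τ = P_out/ω = 57851/123.6 = 468.1 N·m
In lb·ft: 468.1/1.356 = 345 lb·ft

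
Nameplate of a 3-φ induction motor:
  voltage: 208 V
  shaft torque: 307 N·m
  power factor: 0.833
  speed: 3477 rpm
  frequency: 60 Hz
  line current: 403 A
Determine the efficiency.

ω = 2π × 3477/60 = 364.1 rad/s; P_out = τω = 307 × 364.1 = 111779 W
P_in = √3·V_L·I_L·cosφ = 1.732 × 208 × 403 × 0.833 = 120938 W
η = P_out / P_in = 111779 / 120938 = 0.924 = 92.4%

92.4 %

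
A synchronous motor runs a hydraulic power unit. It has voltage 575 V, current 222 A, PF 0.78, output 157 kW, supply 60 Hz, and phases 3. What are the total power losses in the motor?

15500 W

P_in = √3·V·I·cosφ = 1.732×575×222×0.78 = 172450 W
P_out = 157000 W
Losses = P_in − P_out = 172450 − 157000 = 15450 W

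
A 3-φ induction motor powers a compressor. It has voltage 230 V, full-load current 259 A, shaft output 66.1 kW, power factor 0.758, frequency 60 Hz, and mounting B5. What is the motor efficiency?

84.5 %

P_out = 66.1 kW = 66100 W
P_in = √3·V_L·I_L·cosφ = 1.732 × 230 × 259 × 0.758 = 78207 W
η = P_out / P_in = 66100 / 78207 = 0.845 = 84.5%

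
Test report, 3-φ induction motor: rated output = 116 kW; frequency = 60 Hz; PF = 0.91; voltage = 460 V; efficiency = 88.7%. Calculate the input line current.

P_out = 116 kW = 116000 W
P_in = P_out / η = 116000 / 0.887 = 130778 W
I_L = P_in / (√3·V_L·cosφ) = 130778 / (1.732 × 460 × 0.91) = 180 A

180 A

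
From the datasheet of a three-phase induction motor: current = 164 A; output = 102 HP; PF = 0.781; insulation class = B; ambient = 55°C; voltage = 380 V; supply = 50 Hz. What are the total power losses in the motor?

P_in = √3·V·I·cosφ = 1.732×380×164×0.781 = 84300 W
P_out = 102×746 = 76092 W
Losses = P_in − P_out = 84300 − 76092 = 8208 W

8210 W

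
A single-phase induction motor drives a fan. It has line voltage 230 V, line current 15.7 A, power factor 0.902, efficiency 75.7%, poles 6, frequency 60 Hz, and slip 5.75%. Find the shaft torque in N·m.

20.8 N·m

P_in = V·I·cosφ = 230 × 15.7 × 0.902 = 3257 W
P_out = η·P_in = 0.757 × 3257 = 2466 W
n_s = 120×60/6 = 1200 rpm; n = 1200×(1−0.0575) = 1131 rpm
ω = 2π×1131/60 = 118.4 rad/s
τ = P_out/ω = 2466/118.4 = 20.8 N·m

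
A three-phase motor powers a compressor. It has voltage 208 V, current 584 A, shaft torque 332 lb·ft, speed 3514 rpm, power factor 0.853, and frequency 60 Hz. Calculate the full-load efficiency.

92.3 %

τ = 332 lb·ft × 1.356 = 450.2 N·m
ω = 2π × 3514/60 = 368 rad/s; P_out = τω = 450.2 × 368 = 165674 W
P_in = √3·V_L·I_L·cosφ = 1.732 × 208 × 584 × 0.853 = 179462 W
η = P_out / P_in = 165674 / 179462 = 0.923 = 92.3%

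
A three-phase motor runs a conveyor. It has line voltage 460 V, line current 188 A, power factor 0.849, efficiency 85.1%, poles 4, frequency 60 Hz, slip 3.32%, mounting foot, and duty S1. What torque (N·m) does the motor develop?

594 N·m

P_in = √3·V·I·cosφ = 1.732 × 460 × 188 × 0.849 = 127166 W
P_out = η·P_in = 0.851 × 127166 = 108218 W
n_s = 120×60/4 = 1800 rpm; n = 1800×(1−0.0332) = 1740 rpm
ω = 2π×1740/60 = 182.2 rad/s
τ = P_out/ω = 108218/182.2 = 594 N·m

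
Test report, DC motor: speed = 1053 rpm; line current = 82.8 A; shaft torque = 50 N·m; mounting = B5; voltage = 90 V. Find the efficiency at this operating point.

74.0 %

ω = 2π × 1053/60 = 110.3 rad/s; P_out = τω = 50 × 110.3 = 5515 W
P_in = V·I = 90 × 82.8 = 7452 W
η = P_out / P_in = 5515 / 7452 = 0.740 = 74.0%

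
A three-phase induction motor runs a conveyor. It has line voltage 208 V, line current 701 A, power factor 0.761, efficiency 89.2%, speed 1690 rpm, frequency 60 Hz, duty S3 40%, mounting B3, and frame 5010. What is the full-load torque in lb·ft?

P_in = √3·V·I·cosφ = 1.732 × 208 × 701 × 0.761 = 192183 W
P_out = η·P_in = 0.892 × 192183 = 171427 W
n = 1690 rpm
ω = 2π×1690/60 = 177 rad/s
τ = P_out/ω = 171427/177 = 968.5 N·m
In lb·ft: 968.5/1.356 = 714 lb·ft

714 lb·ft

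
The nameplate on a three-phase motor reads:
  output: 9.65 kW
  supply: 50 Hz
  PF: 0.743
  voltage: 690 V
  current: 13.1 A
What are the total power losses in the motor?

1.98 kW

P_in = √3·V·I·cosφ = 1.732×690×13.1×0.743 = 11632 W
P_out = 9650 W
Losses = P_in − P_out = 11632 − 9650 = 1982 W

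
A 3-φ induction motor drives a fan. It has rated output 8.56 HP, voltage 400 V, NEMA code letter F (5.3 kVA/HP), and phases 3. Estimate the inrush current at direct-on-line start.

65.5 A

S_LR = 5.3 × 8.56 = 45.368 kVA
I_LR = S_LR/(√3·V_L) = 45368/(1.732×400) = 65.5 A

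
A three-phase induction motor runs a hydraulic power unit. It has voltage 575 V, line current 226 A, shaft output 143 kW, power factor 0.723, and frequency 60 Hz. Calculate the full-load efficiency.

87.9 %

P_out = 143 kW = 143000 W
P_in = √3·V_L·I_L·cosφ = 1.732 × 575 × 226 × 0.723 = 162728 W
η = P_out / P_in = 143000 / 162728 = 0.879 = 87.9%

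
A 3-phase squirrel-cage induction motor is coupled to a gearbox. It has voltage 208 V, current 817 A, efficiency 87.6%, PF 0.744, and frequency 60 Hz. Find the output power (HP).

P_in = √3·V·I·cosφ = 1.732 × 208 × 817 × 0.744 = 218981 W
P_out = η·P_in = 0.876 × 218981 = 191827 W
= 191827/746 = 257 HP

257 HP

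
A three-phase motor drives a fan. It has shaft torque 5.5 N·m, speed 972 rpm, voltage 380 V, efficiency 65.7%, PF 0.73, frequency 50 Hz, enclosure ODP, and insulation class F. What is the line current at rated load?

1.77 A

ω = 2π×972/60 = 101.8 rad/s; P_out = τω = 5.5 × 101.8 = 560 W
P_in = P_out / η = 560 / 0.657 = 852 W
I_L = P_in / (√3·V_L·cosφ) = 852 / (1.732 × 380 × 0.73) = 1.77 A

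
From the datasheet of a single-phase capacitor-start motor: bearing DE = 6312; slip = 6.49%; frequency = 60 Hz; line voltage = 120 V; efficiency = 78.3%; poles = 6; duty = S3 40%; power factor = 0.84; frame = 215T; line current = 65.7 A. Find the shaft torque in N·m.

44.1 N·m

P_in = V·I·cosφ = 120 × 65.7 × 0.84 = 6623 W
P_out = η·P_in = 0.783 × 6623 = 5186 W
n_s = 120×60/6 = 1200 rpm; n = 1200×(1−0.0649) = 1122 rpm
ω = 2π×1122/60 = 117.5 rad/s
τ = P_out/ω = 5186/117.5 = 44.1 N·m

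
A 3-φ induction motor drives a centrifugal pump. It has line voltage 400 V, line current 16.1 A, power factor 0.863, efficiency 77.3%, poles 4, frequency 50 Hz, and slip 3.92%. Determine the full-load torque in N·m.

P_in = √3·V·I·cosφ = 1.732 × 400 × 16.1 × 0.863 = 9626 W
P_out = η·P_in = 0.773 × 9626 = 7441 W
n_s = 120×50/4 = 1500 rpm; n = 1500×(1−0.0392) = 1441 rpm
ω = 2π×1441/60 = 150.9 rad/s
τ = P_out/ω = 7441/150.9 = 49.3 N·m

49.3 N·m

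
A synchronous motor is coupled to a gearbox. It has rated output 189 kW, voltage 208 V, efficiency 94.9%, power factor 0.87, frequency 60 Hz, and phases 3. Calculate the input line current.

635 A

P_out = 189 kW = 189000 W
P_in = P_out / η = 189000 / 0.949 = 199157 W
I_L = P_in / (√3·V_L·cosφ) = 199157 / (1.732 × 208 × 0.87) = 635 A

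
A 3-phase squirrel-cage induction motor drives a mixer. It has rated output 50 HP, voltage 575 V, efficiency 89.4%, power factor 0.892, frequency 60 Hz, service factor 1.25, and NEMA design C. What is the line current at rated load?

47 A

P_out = 50 × 746 = 37300 W
P_in = P_out / η = 37300 / 0.894 = 41723 W
I_L = P_in / (√3·V_L·cosφ) = 41723 / (1.732 × 575 × 0.892) = 47 A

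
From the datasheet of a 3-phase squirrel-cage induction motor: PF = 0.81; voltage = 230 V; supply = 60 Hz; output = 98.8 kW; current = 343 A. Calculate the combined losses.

P_in = √3·V·I·cosφ = 1.732×230×343×0.81 = 110676 W
P_out = 98800 W
Losses = P_in − P_out = 110676 − 98800 = 11876 W

11900 W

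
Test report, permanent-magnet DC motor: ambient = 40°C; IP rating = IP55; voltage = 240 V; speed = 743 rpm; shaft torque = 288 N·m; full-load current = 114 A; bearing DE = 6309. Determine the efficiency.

ω = 2π × 743/60 = 77.81 rad/s; P_out = τω = 288 × 77.81 = 22409 W
P_in = V·I = 240 × 114 = 27360 W
η = P_out / P_in = 22409 / 27360 = 0.819 = 81.9%

81.9 %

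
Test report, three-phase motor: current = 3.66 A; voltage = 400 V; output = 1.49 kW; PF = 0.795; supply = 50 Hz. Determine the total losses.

P_in = √3·V·I·cosφ = 1.732×400×3.66×0.795 = 2016 W
P_out = 1490 W
Losses = P_in − P_out = 2016 − 1490 = 526 W

526 W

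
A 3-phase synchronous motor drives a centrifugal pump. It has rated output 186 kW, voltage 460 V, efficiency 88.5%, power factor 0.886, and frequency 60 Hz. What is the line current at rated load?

P_out = 186 kW = 186000 W
P_in = P_out / η = 186000 / 0.885 = 210169 W
I_L = P_in / (√3·V_L·cosφ) = 210169 / (1.732 × 460 × 0.886) = 298 A

298 A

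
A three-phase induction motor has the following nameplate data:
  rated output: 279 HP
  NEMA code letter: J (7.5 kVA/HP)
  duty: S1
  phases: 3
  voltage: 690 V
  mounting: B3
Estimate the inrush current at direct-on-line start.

1750 A

S_LR = 7.5 × 279 = 2092.5 kVA
I_LR = S_LR/(√3·V_L) = 2092500/(1.732×690) = 1750 A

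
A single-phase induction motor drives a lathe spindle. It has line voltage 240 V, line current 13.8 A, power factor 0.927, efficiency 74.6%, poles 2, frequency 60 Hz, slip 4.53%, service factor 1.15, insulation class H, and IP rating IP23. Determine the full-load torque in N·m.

P_in = V·I·cosφ = 240 × 13.8 × 0.927 = 3070 W
P_out = η·P_in = 0.746 × 3070 = 2290 W
n_s = 120×60/2 = 3600 rpm; n = 3600×(1−0.0453) = 3437 rpm
ω = 2π×3437/60 = 359.9 rad/s
τ = P_out/ω = 2290/359.9 = 6.36 N·m

6.36 N·m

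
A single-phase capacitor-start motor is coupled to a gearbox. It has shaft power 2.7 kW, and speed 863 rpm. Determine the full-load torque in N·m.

29.9 N·m

ω = 2π × 863/60 = 90.37 rad/s
τ = P/ω = 2700/90.37 = 29.9 N·m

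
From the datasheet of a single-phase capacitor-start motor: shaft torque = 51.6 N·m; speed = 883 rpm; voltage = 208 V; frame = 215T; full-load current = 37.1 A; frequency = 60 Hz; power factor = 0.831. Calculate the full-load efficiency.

ω = 2π × 883/60 = 92.47 rad/s; P_out = τω = 51.6 × 92.47 = 4771 W
P_in = V·I·cosφ = 208 × 37.1 × 0.831 = 6413 W
η = P_out / P_in = 4771 / 6413 = 0.744 = 74.4%

74.4 %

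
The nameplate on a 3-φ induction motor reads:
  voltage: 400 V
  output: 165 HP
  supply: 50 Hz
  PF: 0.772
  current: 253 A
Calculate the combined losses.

P_in = √3·V·I·cosφ = 1.732×400×253×0.772 = 135315 W
P_out = 165×746 = 123090 W
Losses = P_in − P_out = 135315 − 123090 = 12225 W

12.2 kW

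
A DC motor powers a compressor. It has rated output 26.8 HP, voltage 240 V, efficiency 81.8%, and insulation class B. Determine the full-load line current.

102 A

P_out = 26.8 × 746 = 19993 W
P_in = P_out / η = 19993 / 0.818 = 24441 W
I = P_in / V = 24441 / 240 = 102 A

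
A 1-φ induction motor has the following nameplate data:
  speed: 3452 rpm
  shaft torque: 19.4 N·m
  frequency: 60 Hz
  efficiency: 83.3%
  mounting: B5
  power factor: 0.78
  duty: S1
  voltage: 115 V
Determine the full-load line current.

ω = 2π×3452/60 = 361.5 rad/s; P_out = τω = 19.4 × 361.5 = 7013 W
P_in = P_out / η = 7013 / 0.833 = 8419 W
I = P_in / (V·cosφ) = 8419 / (115 × 0.78) = 93.9 A

93.9 A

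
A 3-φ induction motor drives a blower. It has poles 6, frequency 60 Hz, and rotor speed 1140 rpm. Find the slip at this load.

5.0 %

n_s = 120f/p = 120×60/6 = 1200 rpm
s = (n_s − n)/n_s = (1200 − 1140)/1200 = 0.0500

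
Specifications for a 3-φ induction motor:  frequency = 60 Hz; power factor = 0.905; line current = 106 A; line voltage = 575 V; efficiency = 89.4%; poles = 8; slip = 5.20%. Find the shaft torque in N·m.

956 N·m

P_in = √3·V·I·cosφ = 1.732 × 575 × 106 × 0.905 = 95537 W
P_out = η·P_in = 0.894 × 95537 = 85410 W
n_s = 120×60/8 = 900 rpm; n = 900×(1−0.052) = 853 rpm
ω = 2π×853/60 = 89.33 rad/s
τ = P_out/ω = 85410/89.33 = 956 N·m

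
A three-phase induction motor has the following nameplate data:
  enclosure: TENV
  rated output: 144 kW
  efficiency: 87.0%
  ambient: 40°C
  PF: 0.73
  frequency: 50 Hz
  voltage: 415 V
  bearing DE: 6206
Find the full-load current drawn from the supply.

315 A

P_out = 144 kW = 144000 W
P_in = P_out / η = 144000 / 0.870 = 165517 W
I_L = P_in / (√3·V_L·cosφ) = 165517 / (1.732 × 415 × 0.73) = 315 A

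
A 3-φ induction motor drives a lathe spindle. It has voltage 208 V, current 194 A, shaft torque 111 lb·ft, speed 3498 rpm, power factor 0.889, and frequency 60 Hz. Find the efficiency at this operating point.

88.7 %

τ = 111 lb·ft × 1.356 = 150.5 N·m
ω = 2π × 3498/60 = 366.3 rad/s; P_out = τω = 150.5 × 366.3 = 55128 W
P_in = √3·V_L·I_L·cosφ = 1.732 × 208 × 194 × 0.889 = 62132 W
η = P_out / P_in = 55128 / 62132 = 0.887 = 88.7%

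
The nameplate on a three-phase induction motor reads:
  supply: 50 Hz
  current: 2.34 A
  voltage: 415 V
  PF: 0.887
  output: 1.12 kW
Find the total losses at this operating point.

P_in = √3·V·I·cosφ = 1.732×415×2.34×0.887 = 1492 W
P_out = 1120 W
Losses = P_in − P_out = 1492 − 1120 = 372 W

372 W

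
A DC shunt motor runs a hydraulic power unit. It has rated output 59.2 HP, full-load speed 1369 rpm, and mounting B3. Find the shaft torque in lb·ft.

P_out = 59.2 × 746 = 44163 W
ω = 2π × 1369/60 = 143.4 rad/s
τ = P_out/ω = 44163/143.4 = 308 N·m
In lb·ft: 308/1.356 = 227 lb·ft

227 lb·ft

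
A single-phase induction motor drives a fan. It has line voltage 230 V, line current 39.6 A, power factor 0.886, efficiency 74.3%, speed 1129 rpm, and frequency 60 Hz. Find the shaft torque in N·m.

P_in = V·I·cosφ = 230 × 39.6 × 0.886 = 8070 W
P_out = η·P_in = 0.743 × 8070 = 5996 W
n = 1129 rpm
ω = 2π×1129/60 = 118.2 rad/s
τ = P_out/ω = 5996/118.2 = 50.7 N·m

50.7 N·m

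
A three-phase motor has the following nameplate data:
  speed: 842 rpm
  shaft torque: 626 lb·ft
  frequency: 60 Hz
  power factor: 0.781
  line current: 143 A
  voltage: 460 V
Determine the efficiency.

84.1 %

τ = 626 lb·ft × 1.356 = 848.9 N·m
ω = 2π × 842/60 = 88.17 rad/s; P_out = τω = 848.9 × 88.17 = 74848 W
P_in = √3·V_L·I_L·cosφ = 1.732 × 460 × 143 × 0.781 = 88980 W
η = P_out / P_in = 74848 / 88980 = 0.841 = 84.1%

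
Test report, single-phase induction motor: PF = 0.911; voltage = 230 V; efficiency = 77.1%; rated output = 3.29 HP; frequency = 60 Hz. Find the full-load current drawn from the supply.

P_out = 3.29 × 746 = 2454 W
P_in = P_out / η = 2454 / 0.771 = 3183 W
I = P_in / (V·cosφ) = 3183 / (230 × 0.911) = 15.2 A

15.2 A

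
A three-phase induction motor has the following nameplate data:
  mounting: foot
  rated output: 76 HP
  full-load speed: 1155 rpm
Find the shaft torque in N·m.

P_out = 76 × 746 = 56696 W
ω = 2π × 1155/60 = 121 rad/s
τ = P_out/ω = 56696/121 = 469 N·m

469 N·m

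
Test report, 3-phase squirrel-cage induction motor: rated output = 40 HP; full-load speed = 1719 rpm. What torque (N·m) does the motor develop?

P_out = 40 × 746 = 29840 W
ω = 2π × 1719/60 = 180 rad/s
τ = P_out/ω = 29840/180 = 166 N·m

166 N·m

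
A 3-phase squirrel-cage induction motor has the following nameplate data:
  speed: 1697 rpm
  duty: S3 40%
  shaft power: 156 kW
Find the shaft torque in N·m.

878 N·m

ω = 2π × 1697/60 = 177.7 rad/s
τ = P/ω = 156000/177.7 = 878 N·m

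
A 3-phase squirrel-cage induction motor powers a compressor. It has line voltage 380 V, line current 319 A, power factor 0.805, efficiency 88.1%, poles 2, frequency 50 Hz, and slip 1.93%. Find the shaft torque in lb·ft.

356 lb·ft

P_in = √3·V·I·cosφ = 1.732 × 380 × 319 × 0.805 = 169012 W
P_out = η·P_in = 0.881 × 169012 = 148900 W
n_s = 120×50/2 = 3000 rpm; n = 3000×(1−0.0193) = 2942 rpm
ω = 2π×2942/60 = 308.1 rad/s
τ = P_out/ω = 148900/308.1 = 483.3 N·m
In lb·ft: 483.3/1.356 = 356 lb·ft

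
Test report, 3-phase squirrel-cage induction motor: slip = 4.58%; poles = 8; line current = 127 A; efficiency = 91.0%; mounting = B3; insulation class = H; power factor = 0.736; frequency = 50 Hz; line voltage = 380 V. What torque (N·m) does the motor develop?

P_in = √3·V·I·cosφ = 1.732 × 380 × 127 × 0.736 = 61520 W
P_out = η·P_in = 0.91 × 61520 = 55983 W
n_s = 120×50/8 = 750 rpm; n = 750×(1−0.0458) = 716 rpm
ω = 2π×716/60 = 74.98 rad/s
τ = P_out/ω = 55983/74.98 = 747 N·m

747 N·m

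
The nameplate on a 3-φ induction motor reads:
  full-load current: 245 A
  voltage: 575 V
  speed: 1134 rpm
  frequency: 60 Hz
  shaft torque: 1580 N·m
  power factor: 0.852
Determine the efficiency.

ω = 2π × 1134/60 = 118.8 rad/s; P_out = τω = 1580 × 118.8 = 187704 W
P_in = √3·V_L·I_L·cosφ = 1.732 × 575 × 245 × 0.852 = 207884 W
η = P_out / P_in = 187704 / 207884 = 0.903 = 90.3%

90.3 %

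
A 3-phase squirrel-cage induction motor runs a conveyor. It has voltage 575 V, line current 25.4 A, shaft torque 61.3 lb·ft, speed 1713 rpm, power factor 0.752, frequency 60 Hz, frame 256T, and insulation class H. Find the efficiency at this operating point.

78.4 %

τ = 61.3 lb·ft × 1.356 = 83.12 N·m
ω = 2π × 1713/60 = 179.4 rad/s; P_out = τω = 83.12 × 179.4 = 14912 W
P_in = √3·V_L·I_L·cosφ = 1.732 × 575 × 25.4 × 0.752 = 19022 W
η = P_out / P_in = 14912 / 19022 = 0.784 = 78.4%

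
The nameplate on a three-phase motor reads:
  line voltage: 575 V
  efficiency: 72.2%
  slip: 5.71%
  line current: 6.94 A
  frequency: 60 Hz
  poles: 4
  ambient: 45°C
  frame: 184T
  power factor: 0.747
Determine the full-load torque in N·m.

21 N·m

P_in = √3·V·I·cosφ = 1.732 × 575 × 6.94 × 0.747 = 5163 W
P_out = η·P_in = 0.722 × 5163 = 3728 W
n_s = 120×60/4 = 1800 rpm; n = 1800×(1−0.0571) = 1697 rpm
ω = 2π×1697/60 = 177.7 rad/s
τ = P_out/ω = 3728/177.7 = 21 N·m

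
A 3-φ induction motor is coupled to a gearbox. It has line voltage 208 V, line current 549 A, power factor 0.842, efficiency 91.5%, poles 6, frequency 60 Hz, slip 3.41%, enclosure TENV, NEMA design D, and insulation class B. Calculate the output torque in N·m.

P_in = √3·V·I·cosφ = 1.732 × 208 × 549 × 0.842 = 166531 W
P_out = η·P_in = 0.915 × 166531 = 152376 W
n_s = 120×60/6 = 1200 rpm; n = 1200×(1−0.0341) = 1159 rpm
ω = 2π×1159/60 = 121.4 rad/s
τ = P_out/ω = 152376/121.4 = 1260 N·m

1260 N·m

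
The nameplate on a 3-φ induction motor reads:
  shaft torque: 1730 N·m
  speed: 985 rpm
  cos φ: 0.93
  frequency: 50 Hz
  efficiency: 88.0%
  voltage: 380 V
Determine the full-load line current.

331 A

ω = 2π×985/60 = 103.1 rad/s; P_out = τω = 1730 × 103.1 = 178363 W
P_in = P_out / η = 178363 / 0.880 = 202685 W
I_L = P_in / (√3·V_L·cosφ) = 202685 / (1.732 × 380 × 0.93) = 331 A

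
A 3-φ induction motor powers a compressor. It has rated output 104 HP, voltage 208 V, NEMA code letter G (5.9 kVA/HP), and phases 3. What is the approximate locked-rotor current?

S_LR = 5.9 × 104 = 613.6 kVA
I_LR = S_LR/(√3·V_L) = 613600/(1.732×208) = 1700 A

1700 A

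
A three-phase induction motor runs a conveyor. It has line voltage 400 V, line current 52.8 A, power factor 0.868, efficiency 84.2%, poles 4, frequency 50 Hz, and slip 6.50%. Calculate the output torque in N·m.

182 N·m

P_in = √3·V·I·cosφ = 1.732 × 400 × 52.8 × 0.868 = 31751 W
P_out = η·P_in = 0.842 × 31751 = 26734 W
n_s = 120×50/4 = 1500 rpm; n = 1500×(1−0.065) = 1403 rpm
ω = 2π×1403/60 = 146.9 rad/s
τ = P_out/ω = 26734/146.9 = 182 N·m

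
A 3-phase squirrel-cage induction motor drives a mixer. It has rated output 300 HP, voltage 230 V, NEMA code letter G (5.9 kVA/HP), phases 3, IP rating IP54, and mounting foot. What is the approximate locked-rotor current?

S_LR = 5.9 × 300 = 1770 kVA
I_LR = S_LR/(√3·V_L) = 1770000/(1.732×230) = 4440 A

4440 A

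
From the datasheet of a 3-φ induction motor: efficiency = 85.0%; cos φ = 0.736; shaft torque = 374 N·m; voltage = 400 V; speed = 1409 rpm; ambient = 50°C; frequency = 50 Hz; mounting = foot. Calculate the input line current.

ω = 2π×1409/60 = 147.6 rad/s; P_out = τω = 374 × 147.6 = 55202 W
P_in = P_out / η = 55202 / 0.850 = 64944 W
I_L = P_in / (√3·V_L·cosφ) = 64944 / (1.732 × 400 × 0.736) = 127 A

127 A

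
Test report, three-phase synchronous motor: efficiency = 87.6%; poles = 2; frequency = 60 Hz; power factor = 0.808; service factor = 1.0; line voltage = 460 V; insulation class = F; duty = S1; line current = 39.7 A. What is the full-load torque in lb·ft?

43.8 lb·ft

P_in = √3·V·I·cosφ = 1.732 × 460 × 39.7 × 0.808 = 25557 W
P_out = η·P_in = 0.876 × 25557 = 22388 W
n = n_s = 120×60/2 = 3600 rpm (synchronous)
ω = 2π×3600/60 = 377 rad/s
τ = P_out/ω = 22388/377 = 59.38 N·m
In lb·ft: 59.38/1.356 = 43.8 lb·ft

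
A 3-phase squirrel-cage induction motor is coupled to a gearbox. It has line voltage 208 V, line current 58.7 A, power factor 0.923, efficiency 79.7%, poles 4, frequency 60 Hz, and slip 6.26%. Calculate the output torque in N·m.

P_in = √3·V·I·cosφ = 1.732 × 208 × 58.7 × 0.923 = 19519 W
P_out = η·P_in = 0.797 × 19519 = 15557 W
n_s = 120×60/4 = 1800 rpm; n = 1800×(1−0.0626) = 1687 rpm
ω = 2π×1687/60 = 176.7 rad/s
τ = P_out/ω = 15557/176.7 = 88 N·m

88 N·m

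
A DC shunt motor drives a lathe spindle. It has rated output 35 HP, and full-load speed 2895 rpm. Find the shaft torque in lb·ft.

63.5 lb·ft

P_out = 35 × 746 = 26110 W
ω = 2π × 2895/60 = 303.2 rad/s
τ = P_out/ω = 26110/303.2 = 86.11 N·m
In lb·ft: 86.11/1.356 = 63.5 lb·ft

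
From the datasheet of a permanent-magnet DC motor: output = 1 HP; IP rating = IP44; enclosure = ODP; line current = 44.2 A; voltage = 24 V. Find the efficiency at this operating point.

P_out = 1 × 746 = 746 W
P_in = V·I = 24 × 44.2 = 1061 W
η = P_out / P_in = 746 / 1061 = 0.703 = 70.3%

70.3 %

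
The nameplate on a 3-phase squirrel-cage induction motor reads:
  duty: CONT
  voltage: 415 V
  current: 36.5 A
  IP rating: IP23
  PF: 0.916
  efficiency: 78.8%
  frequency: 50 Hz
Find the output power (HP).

25.4 HP

P_in = √3·V·I·cosφ = 1.732 × 415 × 36.5 × 0.916 = 24032 W
P_out = η·P_in = 0.788 × 24032 = 18937 W
= 18937/746 = 25.4 HP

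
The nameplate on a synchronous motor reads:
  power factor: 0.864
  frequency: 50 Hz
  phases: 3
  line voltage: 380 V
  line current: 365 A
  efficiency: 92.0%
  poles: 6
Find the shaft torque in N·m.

1820 N·m

P_in = √3·V·I·cosφ = 1.732 × 380 × 365 × 0.864 = 207557 W
P_out = η·P_in = 0.92 × 207557 = 190952 W
n = n_s = 120×50/6 = 1000 rpm (synchronous)
ω = 2π×1000/60 = 104.7 rad/s
τ = P_out/ω = 190952/104.7 = 1820 N·m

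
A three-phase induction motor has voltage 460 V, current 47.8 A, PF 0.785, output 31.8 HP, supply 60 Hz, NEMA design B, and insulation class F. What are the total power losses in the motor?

6.17 kW

P_in = √3·V·I·cosφ = 1.732×460×47.8×0.785 = 29895 W
P_out = 31.8×746 = 23723 W
Losses = P_in − P_out = 29895 − 23723 = 6172 W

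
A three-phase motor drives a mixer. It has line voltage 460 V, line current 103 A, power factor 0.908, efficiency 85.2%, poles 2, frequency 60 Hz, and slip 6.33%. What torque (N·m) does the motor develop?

P_in = √3·V·I·cosφ = 1.732 × 460 × 103 × 0.908 = 74512 W
P_out = η·P_in = 0.852 × 74512 = 63484 W
n_s = 120×60/2 = 3600 rpm; n = 3600×(1−0.0633) = 3372 rpm
ω = 2π×3372/60 = 353.1 rad/s
τ = P_out/ω = 63484/353.1 = 180 N·m

180 N·m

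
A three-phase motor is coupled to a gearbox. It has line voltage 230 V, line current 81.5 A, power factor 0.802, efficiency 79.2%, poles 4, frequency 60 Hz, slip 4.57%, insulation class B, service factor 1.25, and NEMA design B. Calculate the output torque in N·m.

115 N·m

P_in = √3·V·I·cosφ = 1.732 × 230 × 81.5 × 0.802 = 26038 W
P_out = η·P_in = 0.792 × 26038 = 20622 W
n_s = 120×60/4 = 1800 rpm; n = 1800×(1−0.0457) = 1718 rpm
ω = 2π×1718/60 = 179.9 rad/s
τ = P_out/ω = 20622/179.9 = 115 N·m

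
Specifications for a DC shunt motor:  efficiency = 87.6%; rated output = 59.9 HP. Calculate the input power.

51 kW

P_out = 59.9 × 746 = 44685 W
P_in = P_out/η = 44685/0.876 = 51010 W = 51 kW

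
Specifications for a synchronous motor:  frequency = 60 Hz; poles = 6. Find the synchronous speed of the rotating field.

1200 rpm

n_s = 120f/p = 120×60/6 = 1200 rpm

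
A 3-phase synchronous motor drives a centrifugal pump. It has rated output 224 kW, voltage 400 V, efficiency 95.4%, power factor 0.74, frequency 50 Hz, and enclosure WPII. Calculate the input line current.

P_out = 224 kW = 224000 W
P_in = P_out / η = 224000 / 0.954 = 234801 W
I_L = P_in / (√3·V_L·cosφ) = 234801 / (1.732 × 400 × 0.74) = 458 A

458 A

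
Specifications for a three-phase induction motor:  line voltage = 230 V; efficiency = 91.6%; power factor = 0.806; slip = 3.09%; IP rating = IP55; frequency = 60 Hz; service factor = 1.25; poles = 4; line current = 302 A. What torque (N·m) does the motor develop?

486 N·m

P_in = √3·V·I·cosφ = 1.732 × 230 × 302 × 0.806 = 96966 W
P_out = η·P_in = 0.916 × 96966 = 88821 W
n_s = 120×60/4 = 1800 rpm; n = 1800×(1−0.0309) = 1744 rpm
ω = 2π×1744/60 = 182.6 rad/s
τ = P_out/ω = 88821/182.6 = 486 N·m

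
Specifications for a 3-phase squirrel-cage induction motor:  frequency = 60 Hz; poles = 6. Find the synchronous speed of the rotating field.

1200 rpm

n_s = 120f/p = 120×60/6 = 1200 rpm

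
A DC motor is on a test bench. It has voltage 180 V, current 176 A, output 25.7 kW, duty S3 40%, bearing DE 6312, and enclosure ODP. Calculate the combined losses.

5.98 kW

P_in = V·I = 180×176 = 31680 W
P_out = 25700 W
Losses = P_in − P_out = 31680 − 25700 = 5980 W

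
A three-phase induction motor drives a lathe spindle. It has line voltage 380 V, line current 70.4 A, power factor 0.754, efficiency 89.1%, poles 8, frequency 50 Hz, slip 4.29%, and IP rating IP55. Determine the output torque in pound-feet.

P_in = √3·V·I·cosφ = 1.732 × 380 × 70.4 × 0.754 = 34936 W
P_out = η·P_in = 0.891 × 34936 = 31128 W
n_s = 120×50/8 = 750 rpm; n = 750×(1−0.0429) = 718 rpm
ω = 2π×718/60 = 75.19 rad/s
τ = P_out/ω = 31128/75.19 = 414 N·m
In lb·ft: 414/1.356 = 305 lb·ft

305 lb·ft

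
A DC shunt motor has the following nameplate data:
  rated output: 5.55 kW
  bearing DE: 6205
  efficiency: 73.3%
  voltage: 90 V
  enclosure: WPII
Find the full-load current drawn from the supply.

84.1 A

P_out = 5.55 kW = 5550 W
P_in = P_out / η = 5550 / 0.733 = 7572 W
I = P_in / V = 7572 / 90 = 84.1 A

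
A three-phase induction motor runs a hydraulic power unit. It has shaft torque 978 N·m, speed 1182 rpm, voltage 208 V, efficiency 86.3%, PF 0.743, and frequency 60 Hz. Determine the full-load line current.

524 A

ω = 2π×1182/60 = 123.8 rad/s; P_out = τω = 978 × 123.8 = 121076 W
P_in = P_out / η = 121076 / 0.863 = 140297 W
I_L = P_in / (√3·V_L·cosφ) = 140297 / (1.732 × 208 × 0.743) = 524 A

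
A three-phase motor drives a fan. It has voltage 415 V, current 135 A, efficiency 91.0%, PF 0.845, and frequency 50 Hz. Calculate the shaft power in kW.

74.6 kW

P_in = √3·V·I·cosφ = 1.732 × 415 × 135 × 0.845 = 81995 W
P_out = η·P_in = 0.91 × 81995 = 74615 W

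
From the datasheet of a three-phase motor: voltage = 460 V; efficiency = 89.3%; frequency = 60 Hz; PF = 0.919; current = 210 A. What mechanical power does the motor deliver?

137 kW

P_in = √3·V·I·cosφ = 1.732 × 460 × 210 × 0.919 = 153759 W
P_out = η·P_in = 0.893 × 153759 = 137307 W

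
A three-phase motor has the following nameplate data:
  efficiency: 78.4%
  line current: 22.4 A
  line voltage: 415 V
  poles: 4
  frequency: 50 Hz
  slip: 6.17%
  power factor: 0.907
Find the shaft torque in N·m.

P_in = √3·V·I·cosφ = 1.732 × 415 × 22.4 × 0.907 = 14603 W
P_out = η·P_in = 0.784 × 14603 = 11449 W
n_s = 120×50/4 = 1500 rpm; n = 1500×(1−0.0617) = 1407 rpm
ω = 2π×1407/60 = 147.3 rad/s
τ = P_out/ω = 11449/147.3 = 77.7 N·m

77.7 N·m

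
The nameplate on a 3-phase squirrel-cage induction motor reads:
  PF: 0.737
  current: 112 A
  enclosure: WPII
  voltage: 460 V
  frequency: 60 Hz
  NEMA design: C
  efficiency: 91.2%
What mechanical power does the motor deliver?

P_in = √3·V·I·cosφ = 1.732 × 460 × 112 × 0.737 = 65764 W
P_out = η·P_in = 0.912 × 65764 = 59977 W

60 kW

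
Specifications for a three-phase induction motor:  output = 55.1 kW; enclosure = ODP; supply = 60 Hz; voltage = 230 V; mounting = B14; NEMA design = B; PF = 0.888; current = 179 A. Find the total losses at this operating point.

8220 W

P_in = √3·V·I·cosφ = 1.732×230×179×0.888 = 63320 W
P_out = 55100 W
Losses = P_in − P_out = 63320 − 55100 = 8220 W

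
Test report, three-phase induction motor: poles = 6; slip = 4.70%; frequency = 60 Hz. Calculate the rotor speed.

1144 rpm

n_s = 120f/p = 120×60/6 = 1200 rpm
n = n_s(1 − s) = 1200 × (1 − 0.047) = 1144 rpm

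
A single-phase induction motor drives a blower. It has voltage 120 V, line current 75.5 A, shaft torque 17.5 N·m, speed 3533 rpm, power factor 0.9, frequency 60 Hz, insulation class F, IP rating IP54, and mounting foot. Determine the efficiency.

ω = 2π × 3533/60 = 370 rad/s; P_out = τω = 17.5 × 370 = 6475 W
P_in = V·I·cosφ = 120 × 75.5 × 0.9 = 8154 W
η = P_out / P_in = 6475 / 8154 = 0.794 = 79.4%

79.4 %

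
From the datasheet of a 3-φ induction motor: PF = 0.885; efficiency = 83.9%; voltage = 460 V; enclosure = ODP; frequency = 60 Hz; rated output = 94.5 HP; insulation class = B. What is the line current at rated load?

119 A

P_out = 94.5 × 746 = 70497 W
P_in = P_out / η = 70497 / 0.839 = 84025 W
I_L = P_in / (√3·V_L·cosφ) = 84025 / (1.732 × 460 × 0.885) = 119 A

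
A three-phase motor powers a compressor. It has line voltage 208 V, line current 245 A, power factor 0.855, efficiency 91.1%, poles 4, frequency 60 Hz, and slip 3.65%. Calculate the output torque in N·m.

379 N·m

P_in = √3·V·I·cosφ = 1.732 × 208 × 245 × 0.855 = 75465 W
P_out = η·P_in = 0.911 × 75465 = 68749 W
n_s = 120×60/4 = 1800 rpm; n = 1800×(1−0.0365) = 1734 rpm
ω = 2π×1734/60 = 181.6 rad/s
τ = P_out/ω = 68749/181.6 = 379 N·m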